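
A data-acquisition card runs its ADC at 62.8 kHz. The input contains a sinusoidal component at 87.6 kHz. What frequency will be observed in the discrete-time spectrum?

24.8 kHz

87.6 kHz mod fs = 24.8 kHz.
24.8 kHz ≤ fs/2 = 31.4 kHz, appears at 24.8 kHz.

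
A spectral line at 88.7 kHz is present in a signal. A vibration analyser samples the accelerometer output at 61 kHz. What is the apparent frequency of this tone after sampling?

88.7 kHz mod fs = 27.7 kHz.
27.7 kHz ≤ fs/2 = 30.5 kHz, appears at 27.7 kHz.

27.7 kHz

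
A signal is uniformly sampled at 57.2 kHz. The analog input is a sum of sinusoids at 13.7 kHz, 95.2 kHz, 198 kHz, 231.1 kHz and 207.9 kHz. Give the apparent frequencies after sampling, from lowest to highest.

fs/2 = 28.6 kHz.
13.7 kHz ≤ fs/2 = 28.6 kHz, passes unchanged.
95.2 kHz mod fs = 38 kHz.
38 kHz > fs/2 = 28.6 kHz, folds to fs − 38 kHz = 19.2 kHz.
198 kHz mod fs = 26.4 kHz.
26.4 kHz ≤ fs/2 = 28.6 kHz, appears at 26.4 kHz.
231.1 kHz mod fs = 2.3 kHz.
2.3 kHz ≤ fs/2 = 28.6 kHz, appears at 2.3 kHz.
207.9 kHz mod fs = 36.3 kHz.
36.3 kHz > fs/2 = 28.6 kHz, folds to fs − 36.3 kHz = 20.9 kHz.
Distinct values: {2.3 kHz, 13.7 kHz, 19.2 kHz, 20.9 kHz, 26.4 kHz}.

2.3 kHz, 13.7 kHz, 19.2 kHz, 20.9 kHz, 26.4 kHz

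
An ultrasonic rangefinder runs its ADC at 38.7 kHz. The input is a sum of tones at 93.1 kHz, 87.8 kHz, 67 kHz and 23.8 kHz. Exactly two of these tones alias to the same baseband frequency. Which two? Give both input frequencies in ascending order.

fs/2 = 19.35 kHz.
93.1 kHz mod fs = 15.7 kHz.
15.7 kHz ≤ fs/2 = 19.35 kHz, appears at 15.7 kHz.
87.8 kHz mod fs = 10.4 kHz.
10.4 kHz ≤ fs/2 = 19.35 kHz, appears at 10.4 kHz.
67 kHz mod fs = 28.3 kHz.
28.3 kHz > fs/2 = 19.35 kHz, folds to fs − 28.3 kHz = 10.4 kHz.
23.8 kHz > fs/2 = 19.35 kHz, folds to fs − 23.8 kHz = 14.9 kHz.
67 kHz and 87.8 kHz both map to 10.4 kHz.

67 kHz, 87.8 kHz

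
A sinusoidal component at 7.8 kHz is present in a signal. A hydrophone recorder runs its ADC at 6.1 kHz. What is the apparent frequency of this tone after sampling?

7.8 kHz mod fs = 1.7 kHz.
1.7 kHz ≤ fs/2 = 3.05 kHz, appears at 1.7 kHz.

1.7 kHz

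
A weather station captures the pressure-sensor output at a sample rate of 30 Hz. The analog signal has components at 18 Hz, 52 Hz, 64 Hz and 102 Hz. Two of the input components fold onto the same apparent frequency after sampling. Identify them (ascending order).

fs/2 = 15 Hz.
18 Hz > fs/2 = 15 Hz, folds to fs − 18 Hz = 12 Hz.
52 Hz mod fs = 22 Hz.
22 Hz > fs/2 = 15 Hz, folds to fs − 22 Hz = 8 Hz.
64 Hz mod fs = 4 Hz.
4 Hz ≤ fs/2 = 15 Hz, appears at 4 Hz.
102 Hz mod fs = 12 Hz.
12 Hz ≤ fs/2 = 15 Hz, appears at 12 Hz.
18 Hz and 102 Hz both map to 12 Hz.

18 Hz, 102 Hz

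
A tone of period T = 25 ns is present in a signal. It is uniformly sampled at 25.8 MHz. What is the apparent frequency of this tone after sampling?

T = 25 ns → f = 1/T = 40 MHz.
40 MHz mod fs = 14.2 MHz.
14.2 MHz > fs/2 = 12.9 MHz, folds to fs − 14.2 MHz = 11.6 MHz.

11.6 MHz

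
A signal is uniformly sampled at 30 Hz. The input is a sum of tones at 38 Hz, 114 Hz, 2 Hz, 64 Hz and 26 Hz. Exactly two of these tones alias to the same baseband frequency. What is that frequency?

4 Hz

fs/2 = 15 Hz.
38 Hz mod fs = 8 Hz.
8 Hz ≤ fs/2 = 15 Hz, appears at 8 Hz.
114 Hz mod fs = 24 Hz.
24 Hz > fs/2 = 15 Hz, folds to fs − 24 Hz = 6 Hz.
2 Hz ≤ fs/2 = 15 Hz, passes unchanged.
64 Hz mod fs = 4 Hz.
4 Hz ≤ fs/2 = 15 Hz, appears at 4 Hz.
26 Hz > fs/2 = 15 Hz, folds to fs − 26 Hz = 4 Hz.
26 Hz and 64 Hz both map to 4 Hz.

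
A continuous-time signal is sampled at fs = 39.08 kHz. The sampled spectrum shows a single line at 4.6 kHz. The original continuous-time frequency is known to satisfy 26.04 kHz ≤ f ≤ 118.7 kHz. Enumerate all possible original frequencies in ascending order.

Frequencies that alias to 4.6 kHz are k·fs ± 4.6 kHz for integer k ≥ 0.
k=0: 4.6 kHz.
k=1: 34.48 kHz, 43.68 kHz.
k=2: 73.56 kHz, 82.76 kHz.
k=3: 112.64 kHz, 121.84 kHz.
k=4: 151.72 kHz, 160.92 kHz.
Within [26.04 kHz, 118.7 kHz]: 34.48 kHz, 43.68 kHz, 73.56 kHz, 82.76 kHz, 112.64 kHz.

34.48 kHz, 43.68 kHz, 73.56 kHz, 82.76 kHz, 112.64 kHz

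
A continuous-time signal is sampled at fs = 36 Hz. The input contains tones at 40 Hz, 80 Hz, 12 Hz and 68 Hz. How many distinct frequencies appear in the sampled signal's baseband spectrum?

fs/2 = 18 Hz.
40 Hz mod fs = 4 Hz.
4 Hz ≤ fs/2 = 18 Hz, appears at 4 Hz.
80 Hz mod fs = 8 Hz.
8 Hz ≤ fs/2 = 18 Hz, appears at 8 Hz.
12 Hz ≤ fs/2 = 18 Hz, passes unchanged.
68 Hz mod fs = 32 Hz.
32 Hz > fs/2 = 18 Hz, folds to fs − 32 Hz = 4 Hz.
Distinct values: {4 Hz, 8 Hz, 12 Hz} → 3.

3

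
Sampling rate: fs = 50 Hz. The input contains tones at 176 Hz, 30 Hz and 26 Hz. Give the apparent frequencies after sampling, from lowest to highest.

fs/2 = 25 Hz.
176 Hz mod fs = 26 Hz.
26 Hz > fs/2 = 25 Hz, folds to fs − 26 Hz = 24 Hz.
30 Hz > fs/2 = 25 Hz, folds to fs − 30 Hz = 20 Hz.
26 Hz > fs/2 = 25 Hz, folds to fs − 26 Hz = 24 Hz.
Distinct values: {20 Hz, 24 Hz}.

20 Hz, 24 Hz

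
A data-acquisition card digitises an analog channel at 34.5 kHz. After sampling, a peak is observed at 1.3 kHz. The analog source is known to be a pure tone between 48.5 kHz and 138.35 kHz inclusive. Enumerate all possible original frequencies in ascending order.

Frequencies that alias to 1.3 kHz are k·fs ± 1.3 kHz for integer k ≥ 0.
k=0: 1.3 kHz.
k=1: 33.2 kHz, 35.8 kHz.
k=2: 67.7 kHz, 70.3 kHz.
k=3: 102.2 kHz, 104.8 kHz.
k=4: 136.7 kHz, 139.3 kHz.
k=5: 171.2 kHz, 173.8 kHz.
Within [48.5 kHz, 138.35 kHz]: 67.7 kHz, 70.3 kHz, 102.2 kHz, 104.8 kHz, 136.7 kHz.

67.7 kHz, 70.3 kHz, 102.2 kHz, 104.8 kHz, 136.7 kHz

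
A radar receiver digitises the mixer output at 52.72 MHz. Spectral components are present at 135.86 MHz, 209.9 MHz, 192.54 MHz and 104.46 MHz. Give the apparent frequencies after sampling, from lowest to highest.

0.98 MHz, 18.34 MHz, 22.3 MHz

fs/2 = 26.36 MHz.
135.86 MHz mod fs = 30.42 MHz.
30.42 MHz > fs/2 = 26.36 MHz, folds to fs − 30.42 MHz = 22.3 MHz.
209.9 MHz mod fs = 51.74 MHz.
51.74 MHz > fs/2 = 26.36 MHz, folds to fs − 51.74 MHz = 0.98 MHz.
192.54 MHz mod fs = 34.38 MHz.
34.38 MHz > fs/2 = 26.36 MHz, folds to fs − 34.38 MHz = 18.34 MHz.
104.46 MHz mod fs = 51.74 MHz.
51.74 MHz > fs/2 = 26.36 MHz, folds to fs − 51.74 MHz = 0.98 MHz.
Distinct values: {0.98 MHz, 18.34 MHz, 22.3 MHz}.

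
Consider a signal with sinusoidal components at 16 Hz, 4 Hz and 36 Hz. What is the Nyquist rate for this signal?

Highest-frequency component: 36 Hz.
Nyquist rate = 2 × 36 Hz = 72 Hz.

72 Hz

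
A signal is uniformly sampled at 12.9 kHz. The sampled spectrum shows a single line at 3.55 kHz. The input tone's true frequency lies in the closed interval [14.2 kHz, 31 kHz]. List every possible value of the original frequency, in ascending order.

Frequencies that alias to 3.55 kHz are k·fs ± 3.55 kHz for integer k ≥ 0.
k=0: 3.55 kHz.
k=1: 9.35 kHz, 16.45 kHz.
k=2: 22.25 kHz, 29.35 kHz.
k=3: 35.15 kHz, 42.25 kHz.
Within [14.2 kHz, 31 kHz]: 16.45 kHz, 22.25 kHz, 29.35 kHz.

16.45 kHz, 22.25 kHz, 29.35 kHz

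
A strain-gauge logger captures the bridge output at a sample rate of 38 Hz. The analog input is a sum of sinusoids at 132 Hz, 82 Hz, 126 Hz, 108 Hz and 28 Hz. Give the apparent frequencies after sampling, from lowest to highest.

fs/2 = 19 Hz.
132 Hz mod fs = 18 Hz.
18 Hz ≤ fs/2 = 19 Hz, appears at 18 Hz.
82 Hz mod fs = 6 Hz.
6 Hz ≤ fs/2 = 19 Hz, appears at 6 Hz.
126 Hz mod fs = 12 Hz.
12 Hz ≤ fs/2 = 19 Hz, appears at 12 Hz.
108 Hz mod fs = 32 Hz.
32 Hz > fs/2 = 19 Hz, folds to fs − 32 Hz = 6 Hz.
28 Hz > fs/2 = 19 Hz, folds to fs − 28 Hz = 10 Hz.
Distinct values: {6 Hz, 10 Hz, 12 Hz, 18 Hz}.

6 Hz, 10 Hz, 12 Hz, 18 Hz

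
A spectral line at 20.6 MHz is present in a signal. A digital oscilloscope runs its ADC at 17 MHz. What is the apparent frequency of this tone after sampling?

20.6 MHz mod fs = 3.6 MHz.
3.6 MHz ≤ fs/2 = 8.5 MHz, appears at 3.6 MHz.

3.6 MHz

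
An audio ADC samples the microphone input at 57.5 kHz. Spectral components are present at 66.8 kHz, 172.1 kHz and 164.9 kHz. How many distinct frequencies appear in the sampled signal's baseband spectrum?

fs/2 = 28.75 kHz.
66.8 kHz mod fs = 9.3 kHz.
9.3 kHz ≤ fs/2 = 28.75 kHz, appears at 9.3 kHz.
172.1 kHz mod fs = 57.1 kHz.
57.1 kHz > fs/2 = 28.75 kHz, folds to fs − 57.1 kHz = 0.4 kHz.
164.9 kHz mod fs = 49.9 kHz.
49.9 kHz > fs/2 = 28.75 kHz, folds to fs − 49.9 kHz = 7.6 kHz.
Distinct values: {0.4 kHz, 7.6 kHz, 9.3 kHz} → 3.

3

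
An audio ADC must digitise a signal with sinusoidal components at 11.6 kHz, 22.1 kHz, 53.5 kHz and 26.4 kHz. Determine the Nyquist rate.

107 kHz

Highest-frequency component: 53.5 kHz.
Nyquist rate = 2 × 53.5 kHz = 107 kHz.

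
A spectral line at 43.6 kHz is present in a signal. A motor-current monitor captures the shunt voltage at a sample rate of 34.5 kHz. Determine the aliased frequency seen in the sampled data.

43.6 kHz mod fs = 9.1 kHz.
9.1 kHz ≤ fs/2 = 17.25 kHz, appears at 9.1 kHz.

9.1 kHz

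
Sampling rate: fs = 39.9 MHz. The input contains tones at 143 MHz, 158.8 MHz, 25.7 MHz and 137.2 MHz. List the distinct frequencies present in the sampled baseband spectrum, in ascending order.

0.8 MHz, 14.2 MHz, 16.6 MHz, 17.5 MHz

fs/2 = 19.95 MHz.
143 MHz mod fs = 23.3 MHz.
23.3 MHz > fs/2 = 19.95 MHz, folds to fs − 23.3 MHz = 16.6 MHz.
158.8 MHz mod fs = 39.1 MHz.
39.1 MHz > fs/2 = 19.95 MHz, folds to fs − 39.1 MHz = 0.8 MHz.
25.7 MHz > fs/2 = 19.95 MHz, folds to fs − 25.7 MHz = 14.2 MHz.
137.2 MHz mod fs = 17.5 MHz.
17.5 MHz ≤ fs/2 = 19.95 MHz, appears at 17.5 MHz.
Distinct values: {0.8 MHz, 14.2 MHz, 16.6 MHz, 17.5 MHz}.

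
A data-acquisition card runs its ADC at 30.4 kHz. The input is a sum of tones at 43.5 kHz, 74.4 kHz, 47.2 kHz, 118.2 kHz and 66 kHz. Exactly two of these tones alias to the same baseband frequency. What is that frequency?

13.6 kHz

fs/2 = 15.2 kHz.
43.5 kHz mod fs = 13.1 kHz.
13.1 kHz ≤ fs/2 = 15.2 kHz, appears at 13.1 kHz.
74.4 kHz mod fs = 13.6 kHz.
13.6 kHz ≤ fs/2 = 15.2 kHz, appears at 13.6 kHz.
47.2 kHz mod fs = 16.8 kHz.
16.8 kHz > fs/2 = 15.2 kHz, folds to fs − 16.8 kHz = 13.6 kHz.
118.2 kHz mod fs = 27 kHz.
27 kHz > fs/2 = 15.2 kHz, folds to fs − 27 kHz = 3.4 kHz.
66 kHz mod fs = 5.2 kHz.
5.2 kHz ≤ fs/2 = 15.2 kHz, appears at 5.2 kHz.
47.2 kHz and 74.4 kHz both map to 13.6 kHz.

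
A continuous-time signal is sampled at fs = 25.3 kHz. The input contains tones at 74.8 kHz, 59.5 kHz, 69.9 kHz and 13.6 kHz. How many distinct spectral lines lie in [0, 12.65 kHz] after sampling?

4

fs/2 = 12.65 kHz.
74.8 kHz mod fs = 24.2 kHz.
24.2 kHz > fs/2 = 12.65 kHz, folds to fs − 24.2 kHz = 1.1 kHz.
59.5 kHz mod fs = 8.9 kHz.
8.9 kHz ≤ fs/2 = 12.65 kHz, appears at 8.9 kHz.
69.9 kHz mod fs = 19.3 kHz.
19.3 kHz > fs/2 = 12.65 kHz, folds to fs − 19.3 kHz = 6 kHz.
13.6 kHz > fs/2 = 12.65 kHz, folds to fs − 13.6 kHz = 11.7 kHz.
Distinct values: {1.1 kHz, 6 kHz, 8.9 kHz, 11.7 kHz} → 4.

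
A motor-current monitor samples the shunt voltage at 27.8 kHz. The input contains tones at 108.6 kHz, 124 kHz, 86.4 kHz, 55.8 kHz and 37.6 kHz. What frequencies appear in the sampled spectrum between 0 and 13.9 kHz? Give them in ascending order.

fs/2 = 13.9 kHz.
108.6 kHz mod fs = 25.2 kHz.
25.2 kHz > fs/2 = 13.9 kHz, folds to fs − 25.2 kHz = 2.6 kHz.
124 kHz mod fs = 12.8 kHz.
12.8 kHz ≤ fs/2 = 13.9 kHz, appears at 12.8 kHz.
86.4 kHz mod fs = 3 kHz.
3 kHz ≤ fs/2 = 13.9 kHz, appears at 3 kHz.
55.8 kHz mod fs = 0.2 kHz.
0.2 kHz ≤ fs/2 = 13.9 kHz, appears at 0.2 kHz.
37.6 kHz mod fs = 9.8 kHz.
9.8 kHz ≤ fs/2 = 13.9 kHz, appears at 9.8 kHz.
Distinct values: {0.2 kHz, 2.6 kHz, 3 kHz, 9.8 kHz, 12.8 kHz}.

0.2 kHz, 2.6 kHz, 3 kHz, 9.8 kHz, 12.8 kHz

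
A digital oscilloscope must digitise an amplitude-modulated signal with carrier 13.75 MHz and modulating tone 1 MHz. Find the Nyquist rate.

AM sidebands sit at fc ± fm = 12.75 MHz and 14.75 MHz.
Highest-frequency component: 14.75 MHz.
Nyquist rate = 2 × 14.75 MHz = 29.5 MHz.

29.5 MHz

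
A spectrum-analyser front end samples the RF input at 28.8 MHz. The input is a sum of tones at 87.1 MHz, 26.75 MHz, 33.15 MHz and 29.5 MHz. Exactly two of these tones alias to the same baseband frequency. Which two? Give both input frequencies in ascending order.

fs/2 = 14.4 MHz.
87.1 MHz mod fs = 0.7 MHz.
0.7 MHz ≤ fs/2 = 14.4 MHz, appears at 0.7 MHz.
26.75 MHz > fs/2 = 14.4 MHz, folds to fs − 26.75 MHz = 2.05 MHz.
33.15 MHz mod fs = 4.35 MHz.
4.35 MHz ≤ fs/2 = 14.4 MHz, appears at 4.35 MHz.
29.5 MHz mod fs = 0.7 MHz.
0.7 MHz ≤ fs/2 = 14.4 MHz, appears at 0.7 MHz.
29.5 MHz and 87.1 MHz both map to 0.7 MHz.

29.5 MHz, 87.1 MHz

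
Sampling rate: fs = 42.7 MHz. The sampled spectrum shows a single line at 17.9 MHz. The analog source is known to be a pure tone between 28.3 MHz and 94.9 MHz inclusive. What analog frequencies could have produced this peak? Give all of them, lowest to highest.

60.6 MHz, 67.5 MHz

Frequencies that alias to 17.9 MHz are k·fs ± 17.9 MHz for integer k ≥ 0.
k=0: 17.9 MHz.
k=1: 24.8 MHz, 60.6 MHz.
k=2: 67.5 MHz, 103.3 MHz.
k=3: 110.2 MHz, 146 MHz.
Within [28.3 MHz, 94.9 MHz]: 60.6 MHz, 67.5 MHz.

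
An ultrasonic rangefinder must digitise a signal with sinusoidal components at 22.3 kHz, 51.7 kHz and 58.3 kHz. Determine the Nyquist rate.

116.6 kHz

Highest-frequency component: 58.3 kHz.
Nyquist rate = 2 × 58.3 kHz = 116.6 kHz.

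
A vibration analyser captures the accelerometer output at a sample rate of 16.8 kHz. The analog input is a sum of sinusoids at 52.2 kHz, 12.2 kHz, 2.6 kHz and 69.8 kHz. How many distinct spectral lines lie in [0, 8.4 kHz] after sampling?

fs/2 = 8.4 kHz.
52.2 kHz mod fs = 1.8 kHz.
1.8 kHz ≤ fs/2 = 8.4 kHz, appears at 1.8 kHz.
12.2 kHz > fs/2 = 8.4 kHz, folds to fs − 12.2 kHz = 4.6 kHz.
2.6 kHz ≤ fs/2 = 8.4 kHz, passes unchanged.
69.8 kHz mod fs = 2.6 kHz.
2.6 kHz ≤ fs/2 = 8.4 kHz, appears at 2.6 kHz.
Distinct values: {1.8 kHz, 2.6 kHz, 4.6 kHz} → 3.

3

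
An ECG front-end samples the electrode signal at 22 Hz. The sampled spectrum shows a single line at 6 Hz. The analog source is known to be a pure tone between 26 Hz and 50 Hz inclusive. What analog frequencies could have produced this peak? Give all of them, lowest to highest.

28 Hz, 38 Hz, 50 Hz

Frequencies that alias to 6 Hz are k·fs ± 6 Hz for integer k ≥ 0.
k=0: 6 Hz.
k=1: 16 Hz, 28 Hz.
k=2: 38 Hz, 50 Hz.
k=3: 60 Hz, 72 Hz.
Within [26 Hz, 50 Hz]: 28 Hz, 38 Hz, 50 Hz.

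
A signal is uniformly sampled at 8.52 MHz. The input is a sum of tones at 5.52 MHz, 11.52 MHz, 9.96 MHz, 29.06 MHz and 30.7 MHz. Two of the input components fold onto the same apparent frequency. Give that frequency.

fs/2 = 4.26 MHz.
5.52 MHz > fs/2 = 4.26 MHz, folds to fs − 5.52 MHz = 3 MHz.
11.52 MHz mod fs = 3 MHz.
3 MHz ≤ fs/2 = 4.26 MHz, appears at 3 MHz.
9.96 MHz mod fs = 1.44 MHz.
1.44 MHz ≤ fs/2 = 4.26 MHz, appears at 1.44 MHz.
29.06 MHz mod fs = 3.5 MHz.
3.5 MHz ≤ fs/2 = 4.26 MHz, appears at 3.5 MHz.
30.7 MHz mod fs = 5.14 MHz.
5.14 MHz > fs/2 = 4.26 MHz, folds to fs − 5.14 MHz = 3.38 MHz.
5.52 MHz and 11.52 MHz both map to 3 MHz.

3 MHz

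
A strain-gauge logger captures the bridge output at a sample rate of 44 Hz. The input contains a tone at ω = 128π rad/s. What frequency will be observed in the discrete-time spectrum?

20 Hz

ω = 128π rad/s → f = ω/(2π) = 64 Hz.
64 Hz mod fs = 20 Hz.
20 Hz ≤ fs/2 = 22 Hz, appears at 20 Hz.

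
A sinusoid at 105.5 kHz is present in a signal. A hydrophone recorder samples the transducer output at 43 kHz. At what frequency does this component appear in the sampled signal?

105.5 kHz mod fs = 19.5 kHz.
19.5 kHz ≤ fs/2 = 21.5 kHz, appears at 19.5 kHz.

19.5 kHz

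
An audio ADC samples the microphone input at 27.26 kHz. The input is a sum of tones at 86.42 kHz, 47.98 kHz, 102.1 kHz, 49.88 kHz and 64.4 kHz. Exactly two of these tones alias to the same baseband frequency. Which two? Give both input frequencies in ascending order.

fs/2 = 13.63 kHz.
86.42 kHz mod fs = 4.64 kHz.
4.64 kHz ≤ fs/2 = 13.63 kHz, appears at 4.64 kHz.
47.98 kHz mod fs = 20.72 kHz.
20.72 kHz > fs/2 = 13.63 kHz, folds to fs − 20.72 kHz = 6.54 kHz.
102.1 kHz mod fs = 20.32 kHz.
20.32 kHz > fs/2 = 13.63 kHz, folds to fs − 20.32 kHz = 6.94 kHz.
49.88 kHz mod fs = 22.62 kHz.
22.62 kHz > fs/2 = 13.63 kHz, folds to fs − 22.62 kHz = 4.64 kHz.
64.4 kHz mod fs = 9.88 kHz.
9.88 kHz ≤ fs/2 = 13.63 kHz, appears at 9.88 kHz.
49.88 kHz and 86.42 kHz both map to 4.64 kHz.

49.88 kHz, 86.42 kHz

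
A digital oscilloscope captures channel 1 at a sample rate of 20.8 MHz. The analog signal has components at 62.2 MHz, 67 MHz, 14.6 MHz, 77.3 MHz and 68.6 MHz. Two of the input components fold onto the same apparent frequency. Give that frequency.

fs/2 = 10.4 MHz.
62.2 MHz mod fs = 20.6 MHz.
20.6 MHz > fs/2 = 10.4 MHz, folds to fs − 20.6 MHz = 0.2 MHz.
67 MHz mod fs = 4.6 MHz.
4.6 MHz ≤ fs/2 = 10.4 MHz, appears at 4.6 MHz.
14.6 MHz > fs/2 = 10.4 MHz, folds to fs − 14.6 MHz = 6.2 MHz.
77.3 MHz mod fs = 14.9 MHz.
14.9 MHz > fs/2 = 10.4 MHz, folds to fs − 14.9 MHz = 5.9 MHz.
68.6 MHz mod fs = 6.2 MHz.
6.2 MHz ≤ fs/2 = 10.4 MHz, appears at 6.2 MHz.
14.6 MHz and 68.6 MHz both map to 6.2 MHz.

6.2 MHz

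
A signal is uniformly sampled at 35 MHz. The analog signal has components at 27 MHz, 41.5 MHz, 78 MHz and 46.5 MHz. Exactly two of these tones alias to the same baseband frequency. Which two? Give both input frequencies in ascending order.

27 MHz, 78 MHz

fs/2 = 17.5 MHz.
27 MHz > fs/2 = 17.5 MHz, folds to fs − 27 MHz = 8 MHz.
41.5 MHz mod fs = 6.5 MHz.
6.5 MHz ≤ fs/2 = 17.5 MHz, appears at 6.5 MHz.
78 MHz mod fs = 8 MHz.
8 MHz ≤ fs/2 = 17.5 MHz, appears at 8 MHz.
46.5 MHz mod fs = 11.5 MHz.
11.5 MHz ≤ fs/2 = 17.5 MHz, appears at 11.5 MHz.
27 MHz and 78 MHz both map to 8 MHz.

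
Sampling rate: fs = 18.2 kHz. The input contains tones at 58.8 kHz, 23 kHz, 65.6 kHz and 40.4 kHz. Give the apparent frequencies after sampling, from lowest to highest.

4 kHz, 4.2 kHz, 4.8 kHz, 7.2 kHz

fs/2 = 9.1 kHz.
58.8 kHz mod fs = 4.2 kHz.
4.2 kHz ≤ fs/2 = 9.1 kHz, appears at 4.2 kHz.
23 kHz mod fs = 4.8 kHz.
4.8 kHz ≤ fs/2 = 9.1 kHz, appears at 4.8 kHz.
65.6 kHz mod fs = 11 kHz.
11 kHz > fs/2 = 9.1 kHz, folds to fs − 11 kHz = 7.2 kHz.
40.4 kHz mod fs = 4 kHz.
4 kHz ≤ fs/2 = 9.1 kHz, appears at 4 kHz.
Distinct values: {4 kHz, 4.2 kHz, 4.8 kHz, 7.2 kHz}.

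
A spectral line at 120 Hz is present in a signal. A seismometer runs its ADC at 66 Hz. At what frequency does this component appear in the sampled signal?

12 Hz

120 Hz mod fs = 54 Hz.
54 Hz > fs/2 = 33 Hz, folds to fs − 54 Hz = 12 Hz.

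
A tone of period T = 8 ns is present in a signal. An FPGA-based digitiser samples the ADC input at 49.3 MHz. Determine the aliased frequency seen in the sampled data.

22.9 MHz

T = 8 ns → f = 1/T = 125 MHz.
125 MHz mod fs = 26.4 MHz.
26.4 MHz > fs/2 = 24.65 MHz, folds to fs − 26.4 MHz = 22.9 MHz.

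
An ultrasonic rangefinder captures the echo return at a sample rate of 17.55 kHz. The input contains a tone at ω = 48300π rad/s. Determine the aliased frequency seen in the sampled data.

ω = 48300π rad/s → f = ω/(2π) = 24150 Hz = 24.15 kHz.
24.15 kHz mod fs = 6.6 kHz.
6.6 kHz ≤ fs/2 = 8.775 kHz, appears at 6.6 kHz.

6.6 kHz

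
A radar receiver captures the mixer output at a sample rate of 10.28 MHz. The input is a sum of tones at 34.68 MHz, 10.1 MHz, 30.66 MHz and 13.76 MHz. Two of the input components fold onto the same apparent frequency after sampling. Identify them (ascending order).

10.1 MHz, 30.66 MHz

fs/2 = 5.14 MHz.
34.68 MHz mod fs = 3.84 MHz.
3.84 MHz ≤ fs/2 = 5.14 MHz, appears at 3.84 MHz.
10.1 MHz > fs/2 = 5.14 MHz, folds to fs − 10.1 MHz = 0.18 MHz.
30.66 MHz mod fs = 10.1 MHz.
10.1 MHz > fs/2 = 5.14 MHz, folds to fs − 10.1 MHz = 0.18 MHz.
13.76 MHz mod fs = 3.48 MHz.
3.48 MHz ≤ fs/2 = 5.14 MHz, appears at 3.48 MHz.
10.1 MHz and 30.66 MHz both map to 0.18 MHz.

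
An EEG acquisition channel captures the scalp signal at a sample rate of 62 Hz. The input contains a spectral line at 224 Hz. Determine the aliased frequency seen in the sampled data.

224 Hz mod fs = 38 Hz.
38 Hz > fs/2 = 31 Hz, folds to fs − 38 Hz = 24 Hz.

24 Hz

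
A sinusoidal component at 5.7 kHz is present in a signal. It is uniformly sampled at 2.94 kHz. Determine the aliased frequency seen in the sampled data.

5.7 kHz mod fs = 2.76 kHz.
2.76 kHz > fs/2 = 1.47 kHz, folds to fs − 2.76 kHz = 0.18 kHz.

0.18 kHz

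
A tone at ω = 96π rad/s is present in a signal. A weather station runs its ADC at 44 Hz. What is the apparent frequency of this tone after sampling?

4 Hz

ω = 96π rad/s → f = ω/(2π) = 48 Hz.
48 Hz mod fs = 4 Hz.
4 Hz ≤ fs/2 = 22 Hz, appears at 4 Hz.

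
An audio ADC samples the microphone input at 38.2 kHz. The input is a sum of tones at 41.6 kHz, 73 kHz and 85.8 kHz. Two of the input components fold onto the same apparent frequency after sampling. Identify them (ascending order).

fs/2 = 19.1 kHz.
41.6 kHz mod fs = 3.4 kHz.
3.4 kHz ≤ fs/2 = 19.1 kHz, appears at 3.4 kHz.
73 kHz mod fs = 34.8 kHz.
34.8 kHz > fs/2 = 19.1 kHz, folds to fs − 34.8 kHz = 3.4 kHz.
85.8 kHz mod fs = 9.4 kHz.
9.4 kHz ≤ fs/2 = 19.1 kHz, appears at 9.4 kHz.
41.6 kHz and 73 kHz both map to 3.4 kHz.

41.6 kHz, 73 kHz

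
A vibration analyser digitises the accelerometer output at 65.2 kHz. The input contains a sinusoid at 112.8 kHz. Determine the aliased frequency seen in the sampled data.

112.8 kHz mod fs = 47.6 kHz.
47.6 kHz > fs/2 = 32.6 kHz, folds to fs − 47.6 kHz = 17.6 kHz.

17.6 kHz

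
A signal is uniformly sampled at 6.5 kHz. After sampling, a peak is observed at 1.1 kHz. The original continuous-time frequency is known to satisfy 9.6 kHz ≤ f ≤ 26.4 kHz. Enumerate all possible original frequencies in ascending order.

Frequencies that alias to 1.1 kHz are k·fs ± 1.1 kHz for integer k ≥ 0.
k=0: 1.1 kHz.
k=1: 5.4 kHz, 7.6 kHz.
k=2: 11.9 kHz, 14.1 kHz.
k=3: 18.4 kHz, 20.6 kHz.
k=4: 24.9 kHz, 27.1 kHz.
k=5: 31.4 kHz, 33.6 kHz.
Within [9.6 kHz, 26.4 kHz]: 11.9 kHz, 14.1 kHz, 18.4 kHz, 20.6 kHz, 24.9 kHz.

11.9 kHz, 14.1 kHz, 18.4 kHz, 20.6 kHz, 24.9 kHz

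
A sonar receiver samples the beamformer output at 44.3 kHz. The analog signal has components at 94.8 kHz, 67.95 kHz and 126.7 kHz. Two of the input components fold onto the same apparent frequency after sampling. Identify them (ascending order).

fs/2 = 22.15 kHz.
94.8 kHz mod fs = 6.2 kHz.
6.2 kHz ≤ fs/2 = 22.15 kHz, appears at 6.2 kHz.
67.95 kHz mod fs = 23.65 kHz.
23.65 kHz > fs/2 = 22.15 kHz, folds to fs − 23.65 kHz = 20.65 kHz.
126.7 kHz mod fs = 38.1 kHz.
38.1 kHz > fs/2 = 22.15 kHz, folds to fs − 38.1 kHz = 6.2 kHz.
94.8 kHz and 126.7 kHz both map to 6.2 kHz.

94.8 kHz, 126.7 kHz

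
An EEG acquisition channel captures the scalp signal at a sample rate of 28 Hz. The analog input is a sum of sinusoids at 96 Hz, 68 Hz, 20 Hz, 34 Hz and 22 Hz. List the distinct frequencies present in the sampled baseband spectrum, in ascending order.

6 Hz, 8 Hz, 12 Hz

fs/2 = 14 Hz.
96 Hz mod fs = 12 Hz.
12 Hz ≤ fs/2 = 14 Hz, appears at 12 Hz.
68 Hz mod fs = 12 Hz.
12 Hz ≤ fs/2 = 14 Hz, appears at 12 Hz.
20 Hz > fs/2 = 14 Hz, folds to fs − 20 Hz = 8 Hz.
34 Hz mod fs = 6 Hz.
6 Hz ≤ fs/2 = 14 Hz, appears at 6 Hz.
22 Hz > fs/2 = 14 Hz, folds to fs − 22 Hz = 6 Hz.
Distinct values: {6 Hz, 8 Hz, 12 Hz}.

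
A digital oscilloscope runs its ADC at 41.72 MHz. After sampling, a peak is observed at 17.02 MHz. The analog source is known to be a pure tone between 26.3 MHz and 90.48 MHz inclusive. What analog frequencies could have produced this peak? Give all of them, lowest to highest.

Frequencies that alias to 17.02 MHz are k·fs ± 17.02 MHz for integer k ≥ 0.
k=0: 17.02 MHz.
k=1: 24.7 MHz, 58.74 MHz.
k=2: 66.42 MHz, 100.46 MHz.
k=3: 108.14 MHz, 142.18 MHz.
Within [26.3 MHz, 90.48 MHz]: 58.74 MHz, 66.42 MHz.

58.74 MHz, 66.42 MHz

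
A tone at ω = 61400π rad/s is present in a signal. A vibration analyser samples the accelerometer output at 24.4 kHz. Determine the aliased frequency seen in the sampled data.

ω = 61400π rad/s → f = ω/(2π) = 30700 Hz = 30.7 kHz.
30.7 kHz mod fs = 6.3 kHz.
6.3 kHz ≤ fs/2 = 12.2 kHz, appears at 6.3 kHz.

6.3 kHz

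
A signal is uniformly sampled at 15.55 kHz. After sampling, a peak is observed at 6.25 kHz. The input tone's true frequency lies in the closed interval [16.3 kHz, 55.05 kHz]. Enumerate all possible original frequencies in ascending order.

Frequencies that alias to 6.25 kHz are k·fs ± 6.25 kHz for integer k ≥ 0.
k=0: 6.25 kHz.
k=1: 9.3 kHz, 21.8 kHz.
k=2: 24.85 kHz, 37.35 kHz.
k=3: 40.4 kHz, 52.9 kHz.
k=4: 55.95 kHz, 68.45 kHz.
Within [16.3 kHz, 55.05 kHz]: 21.8 kHz, 24.85 kHz, 37.35 kHz, 40.4 kHz, 52.9 kHz.

21.8 kHz, 24.85 kHz, 37.35 kHz, 40.4 kHz, 52.9 kHz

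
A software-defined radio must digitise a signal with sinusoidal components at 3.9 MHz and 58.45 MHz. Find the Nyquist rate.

116.9 MHz

Highest-frequency component: 58.45 MHz.
Nyquist rate = 2 × 58.45 MHz = 116.9 MHz.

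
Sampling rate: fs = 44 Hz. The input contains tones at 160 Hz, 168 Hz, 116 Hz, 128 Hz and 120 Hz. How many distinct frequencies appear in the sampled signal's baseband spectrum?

4

fs/2 = 22 Hz.
160 Hz mod fs = 28 Hz.
28 Hz > fs/2 = 22 Hz, folds to fs − 28 Hz = 16 Hz.
168 Hz mod fs = 36 Hz.
36 Hz > fs/2 = 22 Hz, folds to fs − 36 Hz = 8 Hz.
116 Hz mod fs = 28 Hz.
28 Hz > fs/2 = 22 Hz, folds to fs − 28 Hz = 16 Hz.
128 Hz mod fs = 40 Hz.
40 Hz > fs/2 = 22 Hz, folds to fs − 40 Hz = 4 Hz.
120 Hz mod fs = 32 Hz.
32 Hz > fs/2 = 22 Hz, folds to fs − 32 Hz = 12 Hz.
Distinct values: {4 Hz, 8 Hz, 12 Hz, 16 Hz} → 4.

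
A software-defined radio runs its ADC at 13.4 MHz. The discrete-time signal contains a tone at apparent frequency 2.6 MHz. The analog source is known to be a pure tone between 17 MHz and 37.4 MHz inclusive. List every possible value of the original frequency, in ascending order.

Frequencies that alias to 2.6 MHz are k·fs ± 2.6 MHz for integer k ≥ 0.
k=0: 2.6 MHz.
k=1: 10.8 MHz, 16 MHz.
k=2: 24.2 MHz, 29.4 MHz.
k=3: 37.6 MHz, 42.8 MHz.
Within [17 MHz, 37.4 MHz]: 24.2 MHz, 29.4 MHz.

24.2 MHz, 29.4 MHz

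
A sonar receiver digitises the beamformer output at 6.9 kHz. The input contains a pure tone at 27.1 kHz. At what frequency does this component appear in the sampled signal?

27.1 kHz mod fs = 6.4 kHz.
6.4 kHz > fs/2 = 3.45 kHz, folds to fs − 6.4 kHz = 0.5 kHz.

0.5 kHz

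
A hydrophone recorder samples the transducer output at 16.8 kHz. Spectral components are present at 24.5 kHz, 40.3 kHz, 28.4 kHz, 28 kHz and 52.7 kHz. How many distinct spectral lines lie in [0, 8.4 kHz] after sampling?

fs/2 = 8.4 kHz.
24.5 kHz mod fs = 7.7 kHz.
7.7 kHz ≤ fs/2 = 8.4 kHz, appears at 7.7 kHz.
40.3 kHz mod fs = 6.7 kHz.
6.7 kHz ≤ fs/2 = 8.4 kHz, appears at 6.7 kHz.
28.4 kHz mod fs = 11.6 kHz.
11.6 kHz > fs/2 = 8.4 kHz, folds to fs − 11.6 kHz = 5.2 kHz.
28 kHz mod fs = 11.2 kHz.
11.2 kHz > fs/2 = 8.4 kHz, folds to fs − 11.2 kHz = 5.6 kHz.
52.7 kHz mod fs = 2.3 kHz.
2.3 kHz ≤ fs/2 = 8.4 kHz, appears at 2.3 kHz.
Distinct values: {2.3 kHz, 5.2 kHz, 5.6 kHz, 6.7 kHz, 7.7 kHz} → 5.

5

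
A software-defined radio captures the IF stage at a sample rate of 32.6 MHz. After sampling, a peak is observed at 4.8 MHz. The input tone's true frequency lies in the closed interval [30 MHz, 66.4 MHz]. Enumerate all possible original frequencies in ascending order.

Frequencies that alias to 4.8 MHz are k·fs ± 4.8 MHz for integer k ≥ 0.
k=0: 4.8 MHz.
k=1: 27.8 MHz, 37.4 MHz.
k=2: 60.4 MHz, 70 MHz.
k=3: 93 MHz, 102.6 MHz.
Within [30 MHz, 66.4 MHz]: 37.4 MHz, 60.4 MHz.

37.4 MHz, 60.4 MHz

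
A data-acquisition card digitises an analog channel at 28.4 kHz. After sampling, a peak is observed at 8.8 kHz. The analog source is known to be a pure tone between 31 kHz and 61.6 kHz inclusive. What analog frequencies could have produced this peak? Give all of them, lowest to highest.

Frequencies that alias to 8.8 kHz are k·fs ± 8.8 kHz for integer k ≥ 0.
k=0: 8.8 kHz.
k=1: 19.6 kHz, 37.2 kHz.
k=2: 48 kHz, 65.6 kHz.
k=3: 76.4 kHz, 94 kHz.
Within [31 kHz, 61.6 kHz]: 37.2 kHz, 48 kHz.

37.2 kHz, 48 kHz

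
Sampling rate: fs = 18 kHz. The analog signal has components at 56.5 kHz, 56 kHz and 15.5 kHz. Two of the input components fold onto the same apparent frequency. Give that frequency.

2.5 kHz

fs/2 = 9 kHz.
56.5 kHz mod fs = 2.5 kHz.
2.5 kHz ≤ fs/2 = 9 kHz, appears at 2.5 kHz.
56 kHz mod fs = 2 kHz.
2 kHz ≤ fs/2 = 9 kHz, appears at 2 kHz.
15.5 kHz > fs/2 = 9 kHz, folds to fs − 15.5 kHz = 2.5 kHz.
15.5 kHz and 56.5 kHz both map to 2.5 kHz.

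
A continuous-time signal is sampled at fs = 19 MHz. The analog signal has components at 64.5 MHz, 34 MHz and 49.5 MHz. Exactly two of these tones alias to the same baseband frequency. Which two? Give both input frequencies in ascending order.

fs/2 = 9.5 MHz.
64.5 MHz mod fs = 7.5 MHz.
7.5 MHz ≤ fs/2 = 9.5 MHz, appears at 7.5 MHz.
34 MHz mod fs = 15 MHz.
15 MHz > fs/2 = 9.5 MHz, folds to fs − 15 MHz = 4 MHz.
49.5 MHz mod fs = 11.5 MHz.
11.5 MHz > fs/2 = 9.5 MHz, folds to fs − 11.5 MHz = 7.5 MHz.
49.5 MHz and 64.5 MHz both map to 7.5 MHz.

49.5 MHz, 64.5 MHz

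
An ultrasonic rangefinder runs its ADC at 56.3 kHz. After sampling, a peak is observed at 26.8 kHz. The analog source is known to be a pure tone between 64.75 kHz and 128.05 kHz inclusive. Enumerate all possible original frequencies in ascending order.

83.1 kHz, 85.8 kHz

Frequencies that alias to 26.8 kHz are k·fs ± 26.8 kHz for integer k ≥ 0.
k=0: 26.8 kHz.
k=1: 29.5 kHz, 83.1 kHz.
k=2: 85.8 kHz, 139.4 kHz.
k=3: 142.1 kHz, 195.7 kHz.
Within [64.75 kHz, 128.05 kHz]: 83.1 kHz, 85.8 kHz.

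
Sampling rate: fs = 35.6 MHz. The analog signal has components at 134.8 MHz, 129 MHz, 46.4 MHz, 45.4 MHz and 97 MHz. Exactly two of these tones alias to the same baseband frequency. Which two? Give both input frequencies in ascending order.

45.4 MHz, 97 MHz

fs/2 = 17.8 MHz.
134.8 MHz mod fs = 28 MHz.
28 MHz > fs/2 = 17.8 MHz, folds to fs − 28 MHz = 7.6 MHz.
129 MHz mod fs = 22.2 MHz.
22.2 MHz > fs/2 = 17.8 MHz, folds to fs − 22.2 MHz = 13.4 MHz.
46.4 MHz mod fs = 10.8 MHz.
10.8 MHz ≤ fs/2 = 17.8 MHz, appears at 10.8 MHz.
45.4 MHz mod fs = 9.8 MHz.
9.8 MHz ≤ fs/2 = 17.8 MHz, appears at 9.8 MHz.
97 MHz mod fs = 25.8 MHz.
25.8 MHz > fs/2 = 17.8 MHz, folds to fs − 25.8 MHz = 9.8 MHz.
45.4 MHz and 97 MHz both map to 9.8 MHz.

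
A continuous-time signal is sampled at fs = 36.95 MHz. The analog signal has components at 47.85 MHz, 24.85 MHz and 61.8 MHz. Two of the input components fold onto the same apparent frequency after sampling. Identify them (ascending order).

24.85 MHz, 61.8 MHz

fs/2 = 18.475 MHz.
47.85 MHz mod fs = 10.9 MHz.
10.9 MHz ≤ fs/2 = 18.475 MHz, appears at 10.9 MHz.
24.85 MHz > fs/2 = 18.475 MHz, folds to fs − 24.85 MHz = 12.1 MHz.
61.8 MHz mod fs = 24.85 MHz.
24.85 MHz > fs/2 = 18.475 MHz, folds to fs − 24.85 MHz = 12.1 MHz.
24.85 MHz and 61.8 MHz both map to 12.1 MHz.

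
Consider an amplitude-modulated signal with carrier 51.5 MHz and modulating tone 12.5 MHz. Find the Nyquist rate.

128 MHz

AM sidebands sit at fc ± fm = 39 MHz and 64 MHz.
Highest-frequency component: 64 MHz.
Nyquist rate = 2 × 64 MHz = 128 MHz.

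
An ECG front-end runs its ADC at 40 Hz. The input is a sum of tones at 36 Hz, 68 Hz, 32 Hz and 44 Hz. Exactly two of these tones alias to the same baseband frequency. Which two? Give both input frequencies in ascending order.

36 Hz, 44 Hz

fs/2 = 20 Hz.
36 Hz > fs/2 = 20 Hz, folds to fs − 36 Hz = 4 Hz.
68 Hz mod fs = 28 Hz.
28 Hz > fs/2 = 20 Hz, folds to fs − 28 Hz = 12 Hz.
32 Hz > fs/2 = 20 Hz, folds to fs − 32 Hz = 8 Hz.
44 Hz mod fs = 4 Hz.
4 Hz ≤ fs/2 = 20 Hz, appears at 4 Hz.
36 Hz and 44 Hz both map to 4 Hz.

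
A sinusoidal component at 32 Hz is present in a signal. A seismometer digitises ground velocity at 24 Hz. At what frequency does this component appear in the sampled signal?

8 Hz

32 Hz mod fs = 8 Hz.
8 Hz ≤ fs/2 = 12 Hz, appears at 8 Hz.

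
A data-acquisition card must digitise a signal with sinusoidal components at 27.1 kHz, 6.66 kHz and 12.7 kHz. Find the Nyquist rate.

54.2 kHz

Highest-frequency component: 27.1 kHz.
Nyquist rate = 2 × 27.1 kHz = 54.2 kHz.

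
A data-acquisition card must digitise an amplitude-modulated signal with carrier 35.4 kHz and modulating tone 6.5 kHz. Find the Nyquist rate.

83.8 kHz

AM sidebands sit at fc ± fm = 28.9 kHz and 41.9 kHz.
Highest-frequency component: 41.9 kHz.
Nyquist rate = 2 × 41.9 kHz = 83.8 kHz.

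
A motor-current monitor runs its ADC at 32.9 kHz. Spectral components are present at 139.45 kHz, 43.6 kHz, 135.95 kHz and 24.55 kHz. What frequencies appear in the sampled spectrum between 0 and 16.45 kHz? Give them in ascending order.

fs/2 = 16.45 kHz.
139.45 kHz mod fs = 7.85 kHz.
7.85 kHz ≤ fs/2 = 16.45 kHz, appears at 7.85 kHz.
43.6 kHz mod fs = 10.7 kHz.
10.7 kHz ≤ fs/2 = 16.45 kHz, appears at 10.7 kHz.
135.95 kHz mod fs = 4.35 kHz.
4.35 kHz ≤ fs/2 = 16.45 kHz, appears at 4.35 kHz.
24.55 kHz > fs/2 = 16.45 kHz, folds to fs − 24.55 kHz = 8.35 kHz.
Distinct values: {4.35 kHz, 7.85 kHz, 8.35 kHz, 10.7 kHz}.

4.35 kHz, 7.85 kHz, 8.35 kHz, 10.7 kHz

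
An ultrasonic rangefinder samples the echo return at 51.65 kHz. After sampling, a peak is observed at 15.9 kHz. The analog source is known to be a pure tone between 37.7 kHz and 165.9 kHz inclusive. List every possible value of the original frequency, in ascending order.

Frequencies that alias to 15.9 kHz are k·fs ± 15.9 kHz for integer k ≥ 0.
k=0: 15.9 kHz.
k=1: 35.75 kHz, 67.55 kHz.
k=2: 87.4 kHz, 119.2 kHz.
k=3: 139.05 kHz, 170.85 kHz.
k=4: 190.7 kHz, 222.5 kHz.
Within [37.7 kHz, 165.9 kHz]: 67.55 kHz, 87.4 kHz, 119.2 kHz, 139.05 kHz.

67.55 kHz, 87.4 kHz, 119.2 kHz, 139.05 kHz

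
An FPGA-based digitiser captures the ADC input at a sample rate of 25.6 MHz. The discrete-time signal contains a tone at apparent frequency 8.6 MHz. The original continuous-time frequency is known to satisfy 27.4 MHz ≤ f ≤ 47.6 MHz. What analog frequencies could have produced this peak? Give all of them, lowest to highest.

34.2 MHz, 42.6 MHz

Frequencies that alias to 8.6 MHz are k·fs ± 8.6 MHz for integer k ≥ 0.
k=0: 8.6 MHz.
k=1: 17 MHz, 34.2 MHz.
k=2: 42.6 MHz, 59.8 MHz.
k=3: 68.2 MHz, 85.4 MHz.
Within [27.4 MHz, 47.6 MHz]: 34.2 MHz, 42.6 MHz.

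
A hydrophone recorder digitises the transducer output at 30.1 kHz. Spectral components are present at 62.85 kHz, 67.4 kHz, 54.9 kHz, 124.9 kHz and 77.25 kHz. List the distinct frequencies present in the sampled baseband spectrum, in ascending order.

2.65 kHz, 4.5 kHz, 5.3 kHz, 7.2 kHz, 13.05 kHz

fs/2 = 15.05 kHz.
62.85 kHz mod fs = 2.65 kHz.
2.65 kHz ≤ fs/2 = 15.05 kHz, appears at 2.65 kHz.
67.4 kHz mod fs = 7.2 kHz.
7.2 kHz ≤ fs/2 = 15.05 kHz, appears at 7.2 kHz.
54.9 kHz mod fs = 24.8 kHz.
24.8 kHz > fs/2 = 15.05 kHz, folds to fs − 24.8 kHz = 5.3 kHz.
124.9 kHz mod fs = 4.5 kHz.
4.5 kHz ≤ fs/2 = 15.05 kHz, appears at 4.5 kHz.
77.25 kHz mod fs = 17.05 kHz.
17.05 kHz > fs/2 = 15.05 kHz, folds to fs − 17.05 kHz = 13.05 kHz.
Distinct values: {2.65 kHz, 4.5 kHz, 5.3 kHz, 7.2 kHz, 13.05 kHz}.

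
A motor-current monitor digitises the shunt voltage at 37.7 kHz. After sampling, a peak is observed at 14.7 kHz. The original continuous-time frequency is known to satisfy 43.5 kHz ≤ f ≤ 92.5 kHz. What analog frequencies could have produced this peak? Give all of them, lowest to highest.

Frequencies that alias to 14.7 kHz are k·fs ± 14.7 kHz for integer k ≥ 0.
k=0: 14.7 kHz.
k=1: 23 kHz, 52.4 kHz.
k=2: 60.7 kHz, 90.1 kHz.
k=3: 98.4 kHz, 127.8 kHz.
Within [43.5 kHz, 92.5 kHz]: 52.4 kHz, 60.7 kHz, 90.1 kHz.

52.4 kHz, 60.7 kHz, 90.1 kHz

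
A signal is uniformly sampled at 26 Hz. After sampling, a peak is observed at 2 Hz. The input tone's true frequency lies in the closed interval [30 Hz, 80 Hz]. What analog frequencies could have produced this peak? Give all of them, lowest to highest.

Frequencies that alias to 2 Hz are k·fs ± 2 Hz for integer k ≥ 0.
k=0: 2 Hz.
k=1: 24 Hz, 28 Hz.
k=2: 50 Hz, 54 Hz.
k=3: 76 Hz, 80 Hz.
k=4: 102 Hz, 106 Hz.
Within [30 Hz, 80 Hz]: 50 Hz, 54 Hz, 76 Hz, 80 Hz.

50 Hz, 54 Hz, 76 Hz, 80 Hz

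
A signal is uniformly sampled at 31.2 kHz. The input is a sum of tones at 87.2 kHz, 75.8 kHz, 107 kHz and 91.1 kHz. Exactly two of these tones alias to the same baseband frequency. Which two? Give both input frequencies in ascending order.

75.8 kHz, 107 kHz

fs/2 = 15.6 kHz.
87.2 kHz mod fs = 24.8 kHz.
24.8 kHz > fs/2 = 15.6 kHz, folds to fs − 24.8 kHz = 6.4 kHz.
75.8 kHz mod fs = 13.4 kHz.
13.4 kHz ≤ fs/2 = 15.6 kHz, appears at 13.4 kHz.
107 kHz mod fs = 13.4 kHz.
13.4 kHz ≤ fs/2 = 15.6 kHz, appears at 13.4 kHz.
91.1 kHz mod fs = 28.7 kHz.
28.7 kHz > fs/2 = 15.6 kHz, folds to fs − 28.7 kHz = 2.5 kHz.
75.8 kHz and 107 kHz both map to 13.4 kHz.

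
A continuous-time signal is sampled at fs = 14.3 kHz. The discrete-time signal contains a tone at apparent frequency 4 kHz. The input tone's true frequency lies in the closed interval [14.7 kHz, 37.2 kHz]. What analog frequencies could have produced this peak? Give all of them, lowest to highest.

Frequencies that alias to 4 kHz are k·fs ± 4 kHz for integer k ≥ 0.
k=0: 4 kHz.
k=1: 10.3 kHz, 18.3 kHz.
k=2: 24.6 kHz, 32.6 kHz.
k=3: 38.9 kHz, 46.9 kHz.
Within [14.7 kHz, 37.2 kHz]: 18.3 kHz, 24.6 kHz, 32.6 kHz.

18.3 kHz, 24.6 kHz, 32.6 kHz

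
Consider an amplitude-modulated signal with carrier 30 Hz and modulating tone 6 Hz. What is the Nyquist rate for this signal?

AM sidebands sit at fc ± fm = 24 Hz and 36 Hz.
Highest-frequency component: 36 Hz.
Nyquist rate = 2 × 36 Hz = 72 Hz.

72 Hz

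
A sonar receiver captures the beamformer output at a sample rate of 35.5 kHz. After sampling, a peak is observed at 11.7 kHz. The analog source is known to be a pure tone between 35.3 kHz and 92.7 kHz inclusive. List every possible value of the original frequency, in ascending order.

Frequencies that alias to 11.7 kHz are k·fs ± 11.7 kHz for integer k ≥ 0.
k=0: 11.7 kHz.
k=1: 23.8 kHz, 47.2 kHz.
k=2: 59.3 kHz, 82.7 kHz.
k=3: 94.8 kHz, 118.2 kHz.
Within [35.3 kHz, 92.7 kHz]: 47.2 kHz, 59.3 kHz, 82.7 kHz.

47.2 kHz, 59.3 kHz, 82.7 kHz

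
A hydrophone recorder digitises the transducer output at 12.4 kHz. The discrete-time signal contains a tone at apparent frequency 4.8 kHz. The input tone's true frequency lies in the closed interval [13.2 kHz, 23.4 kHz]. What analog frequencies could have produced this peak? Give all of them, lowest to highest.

Frequencies that alias to 4.8 kHz are k·fs ± 4.8 kHz for integer k ≥ 0.
k=0: 4.8 kHz.
k=1: 7.6 kHz, 17.2 kHz.
k=2: 20 kHz, 29.6 kHz.
k=3: 32.4 kHz, 42 kHz.
Within [13.2 kHz, 23.4 kHz]: 17.2 kHz, 20 kHz.

17.2 kHz, 20 kHz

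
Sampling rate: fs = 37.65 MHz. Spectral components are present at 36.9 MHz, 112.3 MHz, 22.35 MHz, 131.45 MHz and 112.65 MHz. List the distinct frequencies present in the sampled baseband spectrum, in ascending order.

0.3 MHz, 0.65 MHz, 0.75 MHz, 15.3 MHz, 18.5 MHz

fs/2 = 18.825 MHz.
36.9 MHz > fs/2 = 18.825 MHz, folds to fs − 36.9 MHz = 0.75 MHz.
112.3 MHz mod fs = 37 MHz.
37 MHz > fs/2 = 18.825 MHz, folds to fs − 37 MHz = 0.65 MHz.
22.35 MHz > fs/2 = 18.825 MHz, folds to fs − 22.35 MHz = 15.3 MHz.
131.45 MHz mod fs = 18.5 MHz.
18.5 MHz ≤ fs/2 = 18.825 MHz, appears at 18.5 MHz.
112.65 MHz mod fs = 37.35 MHz.
37.35 MHz > fs/2 = 18.825 MHz, folds to fs − 37.35 MHz = 0.3 MHz.
Distinct values: {0.3 MHz, 0.65 MHz, 0.75 MHz, 15.3 MHz, 18.5 MHz}.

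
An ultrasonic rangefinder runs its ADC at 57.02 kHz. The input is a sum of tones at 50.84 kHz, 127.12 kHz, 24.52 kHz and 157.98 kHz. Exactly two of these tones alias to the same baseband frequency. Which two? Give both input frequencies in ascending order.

fs/2 = 28.51 kHz.
50.84 kHz > fs/2 = 28.51 kHz, folds to fs − 50.84 kHz = 6.18 kHz.
127.12 kHz mod fs = 13.08 kHz.
13.08 kHz ≤ fs/2 = 28.51 kHz, appears at 13.08 kHz.
24.52 kHz ≤ fs/2 = 28.51 kHz, passes unchanged.
157.98 kHz mod fs = 43.94 kHz.
43.94 kHz > fs/2 = 28.51 kHz, folds to fs − 43.94 kHz = 13.08 kHz.
127.12 kHz and 157.98 kHz both map to 13.08 kHz.

127.12 kHz, 157.98 kHz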